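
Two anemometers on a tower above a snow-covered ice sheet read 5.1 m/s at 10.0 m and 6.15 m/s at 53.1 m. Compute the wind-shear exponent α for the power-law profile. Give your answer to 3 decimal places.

Power law: V₂/V₁ = (z₂/z₁)^α ⇒ α = ln(V₂/V₁) / ln(z₂/z₁)
α = ln(6.15/5.1) / ln(53.1/10.0) = ln(1.2059) / ln(5.3100)
  = 0.18721 / 1.66959 = 0.11213

α ≈ 0.112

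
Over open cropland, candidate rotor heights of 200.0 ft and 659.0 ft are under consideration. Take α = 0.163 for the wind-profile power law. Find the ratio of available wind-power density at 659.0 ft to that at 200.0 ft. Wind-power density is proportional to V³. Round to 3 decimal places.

Speed ratio: V_B/V_A = (z_B/z_A)^α = (659.0/200.0)^0.163 = (3.2950)^0.163 = 1.21454
Power-density ratio: P_B/P_A = (V_B/V_A)³ = (1.21454)³ = 1.79156

1.792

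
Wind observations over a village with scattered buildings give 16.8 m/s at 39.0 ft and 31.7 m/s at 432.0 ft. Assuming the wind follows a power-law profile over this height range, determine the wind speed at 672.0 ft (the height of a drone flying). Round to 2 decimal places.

First find α: α = ln(V₂/V₁)/ln(z₂/z₁) = ln(31.7/16.8)/ln(432.0/39.0) = 0.63494/2.40486 = 0.2640
Extrapolate from 432.0 ft to 672.0 ft: V₃ = 31.7 × (672.0/432.0)^0.2640 = 31.7 × 1.1237 = 35.6222 m/s

35.62 m/s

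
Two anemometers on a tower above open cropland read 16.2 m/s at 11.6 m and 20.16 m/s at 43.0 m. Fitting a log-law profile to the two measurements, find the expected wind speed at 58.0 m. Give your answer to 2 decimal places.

21.06 m/s

Log law: V ∝ ln(z/z₀). From the pair, with r = V₁/V₂ = 0.80357,
ln z₀ = (ln z₁ − r·ln z₂)/(1 − r) = (2.4510 − 0.80357×3.7612)/0.19643 = -2.9089 → z₀ = 0.05454 m
V₃ = V₁ · ln(z₃/z₀)/ln(z₁/z₀) = 16.2 × 6.9693/5.3599 = 21.0644 m/s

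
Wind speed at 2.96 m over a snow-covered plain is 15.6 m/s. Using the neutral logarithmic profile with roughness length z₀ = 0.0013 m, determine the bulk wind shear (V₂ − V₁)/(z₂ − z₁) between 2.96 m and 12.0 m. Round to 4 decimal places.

Log law: V₂ = V₁ · ln(z₂/z₀)/ln(z₁/z₀) = 15.6 × 9.1303/7.7306 = 18.4246 m/s
ΔV/Δz = (18.4246 − 15.6)/(12.0 − 2.96) = 2.8246/9.0400 = 0.31245 m/s/m

0.3125 m/s/m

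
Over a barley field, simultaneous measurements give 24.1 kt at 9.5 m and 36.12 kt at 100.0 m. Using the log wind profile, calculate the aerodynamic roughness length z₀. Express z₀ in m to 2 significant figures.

z₀ ≈ 0.085 m

Log law: V(z) ∝ ln(z/z₀). With r = V₁/V₂ = 24.1/36.12 = 0.66722,
r · ln(z₂/z₀) = ln(z₁/z₀) ⇒ ln z₀ = (ln z₁ − r·ln z₂)/(1 − r)
ln z₀ = (2.25129 − 0.66722×4.60517) / 0.33278 = -2.4682
z₀ = exp(-2.4682) = 0.08474 m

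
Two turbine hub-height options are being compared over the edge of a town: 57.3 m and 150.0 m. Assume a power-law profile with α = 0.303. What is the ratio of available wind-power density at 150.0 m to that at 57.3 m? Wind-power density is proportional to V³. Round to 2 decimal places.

Speed ratio: V_B/V_A = (z_B/z_A)^α = (150.0/57.3)^0.303 = (2.6178)^0.303 = 1.33855
Power-density ratio: P_B/P_A = (V_B/V_A)³ = (1.33855)³ = 2.39830

2.40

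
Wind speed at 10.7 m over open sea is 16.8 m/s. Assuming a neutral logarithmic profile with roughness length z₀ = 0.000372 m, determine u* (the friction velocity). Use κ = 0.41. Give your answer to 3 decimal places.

u* ≈ 0.671 m/s

Log law: V(z) = (u*/κ) · ln(z/z₀) ⇒ u* = κ · V / ln(z/z₀)
u* = 0.41 × 16.8 / ln(10.7/0.000372) = 0.41 × 16.8 / 10.2669
   = 6.8880 / 10.2669 = 0.6709 m/s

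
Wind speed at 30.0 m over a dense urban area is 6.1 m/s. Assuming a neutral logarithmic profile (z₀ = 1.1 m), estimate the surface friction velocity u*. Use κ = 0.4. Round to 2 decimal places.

u* ≈ 0.74 m/s

Log law: V(z) = (u*/κ) · ln(z/z₀) ⇒ u* = κ · V / ln(z/z₀)
u* = 0.4 × 6.1 / ln(30.0/1.1) = 0.4 × 6.1 / 3.3059
   = 2.4400 / 3.3059 = 0.7381 m/s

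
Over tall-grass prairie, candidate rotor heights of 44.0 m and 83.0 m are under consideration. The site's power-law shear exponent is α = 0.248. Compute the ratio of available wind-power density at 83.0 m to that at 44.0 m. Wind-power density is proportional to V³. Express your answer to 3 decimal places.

Speed ratio: V_B/V_A = (z_B/z_A)^α = (83.0/44.0)^0.248 = (1.8864)^0.248 = 1.17046
Power-density ratio: P_B/P_A = (V_B/V_A)³ = (1.17046)³ = 1.60349

1.603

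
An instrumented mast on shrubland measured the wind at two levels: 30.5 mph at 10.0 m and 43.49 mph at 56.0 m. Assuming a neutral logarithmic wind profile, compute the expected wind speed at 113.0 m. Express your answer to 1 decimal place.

48.8 mph

Log law: V ∝ ln(z/z₀). From the pair, with r = V₁/V₂ = 0.70131,
ln z₀ = (ln z₁ − r·ln z₂)/(1 − r) = (2.3026 − 0.70131×4.0254)/0.29869 = -1.7424 → z₀ = 0.1751 m
V₃ = V₁ · ln(z₃/z₀)/ln(z₁/z₀) = 30.5 × 6.4698/4.0450 = 48.7835 mph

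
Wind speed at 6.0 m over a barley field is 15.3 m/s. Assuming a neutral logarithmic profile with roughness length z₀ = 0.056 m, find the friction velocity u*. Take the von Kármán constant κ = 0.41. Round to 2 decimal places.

Log law: V(z) = (u*/κ) · ln(z/z₀) ⇒ u* = κ · V / ln(z/z₀)
u* = 0.41 × 15.3 / ln(6.0/0.056) = 0.41 × 15.3 / 4.6742
   = 6.2730 / 4.6742 = 1.3421 m/s

u* ≈ 1.34 m/s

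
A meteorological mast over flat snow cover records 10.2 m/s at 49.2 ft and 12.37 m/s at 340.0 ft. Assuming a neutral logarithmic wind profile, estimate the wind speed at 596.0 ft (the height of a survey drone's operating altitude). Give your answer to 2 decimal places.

13.00 m/s

Log law: V ∝ ln(z/z₀). From the pair, with r = V₁/V₂ = 0.82458,
ln z₀ = (ln z₁ − r·ln z₂)/(1 − r) = (3.8959 − 0.82458×5.8289)/0.17542 = -5.1903 → z₀ = 0.005570 ft
V₃ = V₁ · ln(z₃/z₀)/ln(z₁/z₀) = 10.2 × 11.5806/9.0862 = 13.0001 m/s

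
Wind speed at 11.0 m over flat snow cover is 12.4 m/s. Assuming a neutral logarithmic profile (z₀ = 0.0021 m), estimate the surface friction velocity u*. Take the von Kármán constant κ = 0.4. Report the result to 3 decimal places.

Log law: V(z) = (u*/κ) · ln(z/z₀) ⇒ u* = κ · V / ln(z/z₀)
u* = 0.4 × 12.4 / ln(11.0/0.0021) = 0.4 × 12.4 / 8.5637
   = 4.9600 / 8.5637 = 0.5792 m/s

u* ≈ 0.579 m/s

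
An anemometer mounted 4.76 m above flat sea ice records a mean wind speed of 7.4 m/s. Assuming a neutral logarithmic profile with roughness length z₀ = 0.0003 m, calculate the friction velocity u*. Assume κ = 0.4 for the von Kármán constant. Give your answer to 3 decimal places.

u* ≈ 0.306 m/s

Log law: V(z) = (u*/κ) · ln(z/z₀) ⇒ u* = κ · V / ln(z/z₀)
u* = 0.4 × 7.4 / ln(4.76/0.0003) = 0.4 × 7.4 / 9.6720
   = 2.9600 / 9.6720 = 0.3060 m/s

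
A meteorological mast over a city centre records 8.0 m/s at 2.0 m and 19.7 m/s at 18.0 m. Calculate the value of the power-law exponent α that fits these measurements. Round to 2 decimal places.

α ≈ 0.41

Power law: V₂/V₁ = (z₂/z₁)^α ⇒ α = ln(V₂/V₁) / ln(z₂/z₁)
α = ln(19.7/8.0) / ln(18.0/2.0) = ln(2.4625) / ln(9.0000)
  = 0.90118 / 2.19722 = 0.41014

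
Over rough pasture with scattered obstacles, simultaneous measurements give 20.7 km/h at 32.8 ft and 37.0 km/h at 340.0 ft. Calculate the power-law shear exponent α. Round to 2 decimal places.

α ≈ 0.25

Power law: V₂/V₁ = (z₂/z₁)^α ⇒ α = ln(V₂/V₁) / ln(z₂/z₁)
α = ln(37.0/20.7) / ln(340.0/32.8) = ln(1.7874) / ln(10.3659)
  = 0.58078 / 2.33852 = 0.24836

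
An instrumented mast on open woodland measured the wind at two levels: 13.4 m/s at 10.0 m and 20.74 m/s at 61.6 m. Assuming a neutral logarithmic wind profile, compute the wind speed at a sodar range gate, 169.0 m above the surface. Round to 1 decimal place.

Log law: V ∝ ln(z/z₀). From the pair, with r = V₁/V₂ = 0.64609,
ln z₀ = (ln z₁ − r·ln z₂)/(1 − r) = (2.3026 − 0.64609×4.1207)/0.35391 = -1.0165 → z₀ = 0.3619 m
V₃ = V₁ · ln(z₃/z₀)/ln(z₁/z₀) = 13.4 × 6.1464/3.3191 = 24.8145 m/s

24.8 m/s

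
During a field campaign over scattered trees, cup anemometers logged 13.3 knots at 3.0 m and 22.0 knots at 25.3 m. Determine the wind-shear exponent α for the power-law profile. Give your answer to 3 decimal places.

α ≈ 0.236

Power law: V₂/V₁ = (z₂/z₁)^α ⇒ α = ln(V₂/V₁) / ln(z₂/z₁)
α = ln(22.0/13.3) / ln(25.3/3.0) = ln(1.6541) / ln(8.4333)
  = 0.50328 / 2.13219 = 0.23604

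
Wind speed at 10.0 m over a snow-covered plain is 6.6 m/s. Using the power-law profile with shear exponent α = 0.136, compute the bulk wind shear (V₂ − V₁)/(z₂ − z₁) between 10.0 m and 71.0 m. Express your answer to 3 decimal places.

Power law: V₂ = V₁ · (z₂/z₁)^α = 6.6 × (7.1000)^0.136 = 8.6162 m/s
ΔV/Δz = (8.6162 − 6.6)/(71.0 − 10.0) = 2.0162/61.0000 = 0.03305 m/s/m

0.033 m/s/m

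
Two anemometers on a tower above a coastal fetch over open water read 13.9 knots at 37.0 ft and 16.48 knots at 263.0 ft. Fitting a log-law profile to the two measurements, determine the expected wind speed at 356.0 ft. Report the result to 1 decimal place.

Log law: V ∝ ln(z/z₀). From the pair, with r = V₁/V₂ = 0.84345,
ln z₀ = (ln z₁ − r·ln z₂)/(1 − r) = (3.6109 − 0.84345×5.5722)/0.15655 = -6.9554 → z₀ = 0.0009534 ft
V₃ = V₁ · ln(z₃/z₀)/ln(z₁/z₀) = 13.9 × 12.8304/10.5663 = 16.8783 knots

16.9 knots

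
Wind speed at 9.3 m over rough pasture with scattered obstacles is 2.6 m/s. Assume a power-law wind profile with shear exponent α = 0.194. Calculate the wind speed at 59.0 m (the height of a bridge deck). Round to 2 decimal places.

3.72 m/s

Power-law profile: V₂ = V₁ · (z₂/z₁)^α
V₂ = 2.6 × (59.0/9.3)^0.194 = 2.6 × (6.3441)^0.194
    = 2.6 × 1.4311 = 3.7208 m/s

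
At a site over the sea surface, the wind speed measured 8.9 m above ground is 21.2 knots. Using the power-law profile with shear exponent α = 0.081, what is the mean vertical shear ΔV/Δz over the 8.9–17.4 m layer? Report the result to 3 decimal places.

0.139 knots/m

Power law: V₂ = V₁ · (z₂/z₁)^α = 21.2 × (1.9551)^0.081 = 22.3831 knots
ΔV/Δz = (22.3831 − 21.2)/(17.4 − 8.9) = 1.1831/8.5000 = 0.13919 knots/m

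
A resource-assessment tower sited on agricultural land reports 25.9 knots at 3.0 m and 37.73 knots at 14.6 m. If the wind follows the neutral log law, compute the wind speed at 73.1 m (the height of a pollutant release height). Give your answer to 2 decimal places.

Log law: V ∝ ln(z/z₀). From the pair, with r = V₁/V₂ = 0.68646,
ln z₀ = (ln z₁ − r·ln z₂)/(1 − r) = (1.0986 − 0.68646×2.6810)/0.31354 = -2.3658 → z₀ = 0.09387 m
V₃ = V₁ · ln(z₃/z₀)/ln(z₁/z₀) = 25.9 × 6.6577/3.4644 = 49.7723 knots

49.77 knots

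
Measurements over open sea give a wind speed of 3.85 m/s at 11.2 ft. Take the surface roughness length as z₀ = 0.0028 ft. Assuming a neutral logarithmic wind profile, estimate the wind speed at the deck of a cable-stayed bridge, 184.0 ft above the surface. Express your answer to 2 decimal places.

5.15 m/s

Log law: V(z) ∝ ln(z/z₀), so V₂/V₁ = ln(z₂/z₀) / ln(z₁/z₀).
ln(184.0/0.0028) = 11.0931, ln(11.2/0.0028) = 8.2940
V₂ = 3.85 × 11.0931/8.2940 = 3.85 × 1.3375 = 5.1493 m/s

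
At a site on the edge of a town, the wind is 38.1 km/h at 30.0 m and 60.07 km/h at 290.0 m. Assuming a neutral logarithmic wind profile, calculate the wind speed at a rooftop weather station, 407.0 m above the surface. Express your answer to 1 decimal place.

Log law: V ∝ ln(z/z₀). From the pair, with r = V₁/V₂ = 0.63426,
ln z₀ = (ln z₁ − r·ln z₂)/(1 − r) = (3.4012 − 0.63426×5.6699)/0.36574 = -0.5331 → z₀ = 0.5868 m
V₃ = V₁ · ln(z₃/z₀)/ln(z₁/z₀) = 38.1 × 6.5419/3.9343 = 63.3522 km/h

63.4 km/h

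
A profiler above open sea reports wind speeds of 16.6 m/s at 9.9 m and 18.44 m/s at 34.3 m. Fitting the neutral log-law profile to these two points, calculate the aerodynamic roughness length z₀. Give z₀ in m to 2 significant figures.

z₀ ≈ 0.00013 m

Log law: V(z) ∝ ln(z/z₀). With r = V₁/V₂ = 16.6/18.44 = 0.90022,
r · ln(z₂/z₀) = ln(z₁/z₀) ⇒ ln z₀ = (ln z₁ − r·ln z₂)/(1 − r)
ln z₀ = (2.29253 − 0.90022×3.53515) / 0.09978 = -8.9180
z₀ = exp(-8.9180) = 0.0001340 m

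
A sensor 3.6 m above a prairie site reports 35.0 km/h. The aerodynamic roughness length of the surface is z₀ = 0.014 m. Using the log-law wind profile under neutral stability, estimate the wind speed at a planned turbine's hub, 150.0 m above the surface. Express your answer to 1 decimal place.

58.5 km/h

Log law: V(z) ∝ ln(z/z₀), so V₂/V₁ = ln(z₂/z₀) / ln(z₁/z₀).
ln(150.0/0.014) = 9.2793, ln(3.6/0.014) = 5.5496
V₂ = 35.0 × 9.2793/5.5496 = 35.0 × 1.6721 = 58.5222 km/h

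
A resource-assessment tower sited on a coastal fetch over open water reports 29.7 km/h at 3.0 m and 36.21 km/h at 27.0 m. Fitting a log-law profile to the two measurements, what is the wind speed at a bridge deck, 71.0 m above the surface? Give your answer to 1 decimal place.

Log law: V ∝ ln(z/z₀). From the pair, with r = V₁/V₂ = 0.82022,
ln z₀ = (ln z₁ − r·ln z₂)/(1 − r) = (1.0986 − 0.82022×3.2958)/0.17978 = -8.9256 → z₀ = 0.0001329 m
V₃ = V₁ · ln(z₃/z₀)/ln(z₁/z₀) = 29.7 × 13.1883/10.0242 = 39.0746 km/h

39.1 km/h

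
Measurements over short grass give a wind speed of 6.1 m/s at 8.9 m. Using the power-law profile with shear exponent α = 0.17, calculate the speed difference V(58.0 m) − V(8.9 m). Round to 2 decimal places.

2.29 m/s

Power law: V₂ = V₁ · (z₂/z₁)^α = 6.1 × (6.5169)^0.17 = 8.3891 m/s
ΔV = 8.3891 − 6.1 = 2.2891 m/s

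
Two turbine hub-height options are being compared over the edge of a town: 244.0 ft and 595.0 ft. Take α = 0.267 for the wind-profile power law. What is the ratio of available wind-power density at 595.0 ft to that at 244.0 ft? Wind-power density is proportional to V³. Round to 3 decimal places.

Speed ratio: V_B/V_A = (z_B/z_A)^α = (595.0/244.0)^0.267 = (2.4385)^0.267 = 1.26871
Power-density ratio: P_B/P_A = (V_B/V_A)³ = (1.26871)³ = 2.04216

2.042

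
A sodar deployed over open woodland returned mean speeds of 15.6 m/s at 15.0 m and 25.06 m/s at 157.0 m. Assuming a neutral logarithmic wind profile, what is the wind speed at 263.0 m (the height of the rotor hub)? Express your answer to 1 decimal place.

Log law: V ∝ ln(z/z₀). From the pair, with r = V₁/V₂ = 0.62251,
ln z₀ = (ln z₁ − r·ln z₂)/(1 − r) = (2.7081 − 0.62251×5.0562)/0.37749 = -1.1642 → z₀ = 0.3122 m
V₃ = V₁ · ln(z₃/z₀)/ln(z₁/z₀) = 15.6 × 6.7364/3.8723 = 27.1384 m/s

27.1 m/s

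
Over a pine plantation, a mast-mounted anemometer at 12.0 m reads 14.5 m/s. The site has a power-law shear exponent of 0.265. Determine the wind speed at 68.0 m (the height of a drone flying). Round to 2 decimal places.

22.96 m/s

Power-law profile: V₂ = V₁ · (z₂/z₁)^α
V₂ = 14.5 × (68.0/12.0)^0.265 = 14.5 × (5.6667)^0.265
    = 14.5 × 1.5836 = 22.9615 m/s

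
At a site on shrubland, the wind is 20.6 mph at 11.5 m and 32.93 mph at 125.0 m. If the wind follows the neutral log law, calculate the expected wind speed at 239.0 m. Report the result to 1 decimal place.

36.3 mph

Log law: V ∝ ln(z/z₀). From the pair, with r = V₁/V₂ = 0.62557,
ln z₀ = (ln z₁ − r·ln z₂)/(1 − r) = (2.4423 − 0.62557×4.8283)/0.37443 = -1.5439 → z₀ = 0.2135 m
V₃ = V₁ · ln(z₃/z₀)/ln(z₁/z₀) = 20.6 × 7.0204/3.9863 = 36.2795 mph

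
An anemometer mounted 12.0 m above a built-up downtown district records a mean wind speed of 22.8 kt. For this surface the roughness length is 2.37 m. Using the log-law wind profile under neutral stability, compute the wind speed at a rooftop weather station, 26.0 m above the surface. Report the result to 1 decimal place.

Log law: V(z) ∝ ln(z/z₀), so V₂/V₁ = ln(z₂/z₀) / ln(z₁/z₀).
ln(26.0/2.37) = 2.3952, ln(12.0/2.37) = 1.6220
V₂ = 22.8 × 2.3952/1.6220 = 22.8 × 1.4767 = 33.6684 kt

33.7 kt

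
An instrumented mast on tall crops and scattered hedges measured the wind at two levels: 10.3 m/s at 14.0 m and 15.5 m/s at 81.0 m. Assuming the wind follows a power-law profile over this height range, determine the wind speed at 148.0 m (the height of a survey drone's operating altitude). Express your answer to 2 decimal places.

17.84 m/s

First find α: α = ln(V₂/V₁)/ln(z₂/z₁) = ln(15.5/10.3)/ln(81.0/14.0) = 0.40870/1.75539 = 0.2328
Extrapolate from 81.0 m to 148.0 m: V₃ = 15.5 × (148.0/81.0)^0.2328 = 15.5 × 1.1507 = 17.8353 m/s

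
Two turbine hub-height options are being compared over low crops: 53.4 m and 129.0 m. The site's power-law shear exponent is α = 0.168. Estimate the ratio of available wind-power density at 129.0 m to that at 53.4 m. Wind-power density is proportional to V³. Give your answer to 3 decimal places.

Speed ratio: V_B/V_A = (z_B/z_A)^α = (129.0/53.4)^0.168 = (2.4157)^0.168 = 1.15972
Power-density ratio: P_B/P_A = (V_B/V_A)³ = (1.15972)³ = 1.55976

1.560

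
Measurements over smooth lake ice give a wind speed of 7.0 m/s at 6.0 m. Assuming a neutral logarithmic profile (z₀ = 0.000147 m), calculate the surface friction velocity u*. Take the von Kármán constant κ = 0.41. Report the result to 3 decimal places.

u* ≈ 0.270 m/s

Log law: V(z) = (u*/κ) · ln(z/z₀) ⇒ u* = κ · V / ln(z/z₀)
u* = 0.41 × 7.0 / ln(6.0/0.000147) = 0.41 × 7.0 / 10.6168
   = 2.8700 / 10.6168 = 0.2703 m/s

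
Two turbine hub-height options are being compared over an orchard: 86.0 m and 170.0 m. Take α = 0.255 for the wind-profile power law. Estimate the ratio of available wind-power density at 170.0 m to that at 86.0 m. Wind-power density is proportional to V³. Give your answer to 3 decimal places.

Speed ratio: V_B/V_A = (z_B/z_A)^α = (170.0/86.0)^0.255 = (1.9767)^0.255 = 1.18978
Power-density ratio: P_B/P_A = (V_B/V_A)³ = (1.18978)³ = 1.68423

1.684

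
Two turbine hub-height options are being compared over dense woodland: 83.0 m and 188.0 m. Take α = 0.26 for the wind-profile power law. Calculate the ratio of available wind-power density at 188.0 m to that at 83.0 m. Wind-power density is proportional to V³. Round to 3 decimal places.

1.892

Speed ratio: V_B/V_A = (z_B/z_A)^α = (188.0/83.0)^0.26 = (2.2651)^0.26 = 1.23686
Power-density ratio: P_B/P_A = (V_B/V_A)³ = (1.23686)³ = 1.89218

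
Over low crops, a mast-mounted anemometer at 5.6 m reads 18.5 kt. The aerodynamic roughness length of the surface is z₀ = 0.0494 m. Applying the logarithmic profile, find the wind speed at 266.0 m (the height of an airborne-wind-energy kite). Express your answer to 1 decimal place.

Log law: V(z) ∝ ln(z/z₀), so V₂/V₁ = ln(z₂/z₀) / ln(z₁/z₀).
ln(266.0/0.0494) = 8.5913, ln(5.6/0.0494) = 4.7306
V₂ = 18.5 × 8.5913/4.7306 = 18.5 × 1.8161 = 33.5983 kt

33.6 kt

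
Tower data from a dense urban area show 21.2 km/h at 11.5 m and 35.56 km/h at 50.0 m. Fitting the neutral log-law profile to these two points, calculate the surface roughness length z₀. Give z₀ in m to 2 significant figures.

z₀ ≈ 1.3 m

Log law: V(z) ∝ ln(z/z₀). With r = V₁/V₂ = 21.2/35.56 = 0.59618,
r · ln(z₂/z₀) = ln(z₁/z₀) ⇒ ln z₀ = (ln z₁ − r·ln z₂)/(1 − r)
ln z₀ = (2.44235 − 0.59618×3.91202) / 0.40382 = 0.2726
z₀ = exp(0.2726) = 1.313 m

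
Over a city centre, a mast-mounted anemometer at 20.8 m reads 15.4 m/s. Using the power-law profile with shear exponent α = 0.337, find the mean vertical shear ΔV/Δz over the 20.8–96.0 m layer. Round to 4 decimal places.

0.1381 m/s/m

Power law: V₂ = V₁ · (z₂/z₁)^α = 15.4 × (4.6154)^0.337 = 25.7845 m/s
ΔV/Δz = (25.7845 − 15.4)/(96.0 − 20.8) = 10.3845/75.2000 = 0.13809 m/s/m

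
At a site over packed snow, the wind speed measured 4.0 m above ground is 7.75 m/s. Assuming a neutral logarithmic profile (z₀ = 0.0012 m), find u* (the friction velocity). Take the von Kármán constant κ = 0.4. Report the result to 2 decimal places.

Log law: V(z) = (u*/κ) · ln(z/z₀) ⇒ u* = κ · V / ln(z/z₀)
u* = 0.4 × 7.75 / ln(4.0/0.0012) = 0.4 × 7.75 / 8.1117
   = 3.1000 / 8.1117 = 0.3822 m/s

u* ≈ 0.38 m/s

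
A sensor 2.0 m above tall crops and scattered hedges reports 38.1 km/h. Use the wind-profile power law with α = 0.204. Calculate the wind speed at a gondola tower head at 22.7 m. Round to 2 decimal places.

Power-law profile: V₂ = V₁ · (z₂/z₁)^α
V₂ = 38.1 × (22.7/2.0)^0.204 = 38.1 × (11.3500)^0.204
    = 38.1 × 1.6414 = 62.5380 km/h

62.54 km/h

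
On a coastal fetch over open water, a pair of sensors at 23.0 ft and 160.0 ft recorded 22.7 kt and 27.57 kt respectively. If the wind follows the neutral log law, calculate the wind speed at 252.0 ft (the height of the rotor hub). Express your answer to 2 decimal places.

Log law: V ∝ ln(z/z₀). From the pair, with r = V₁/V₂ = 0.82336,
ln z₀ = (ln z₁ − r·ln z₂)/(1 − r) = (3.1355 − 0.82336×5.0752)/0.17664 = -5.9057 → z₀ = 0.002724 ft
V₃ = V₁ · ln(z₃/z₀)/ln(z₁/z₀) = 22.7 × 11.4352/9.0412 = 28.7105 kt

28.71 kt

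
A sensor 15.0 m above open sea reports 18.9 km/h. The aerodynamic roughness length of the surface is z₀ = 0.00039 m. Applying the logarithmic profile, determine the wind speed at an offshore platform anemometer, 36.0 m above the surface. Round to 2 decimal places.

Log law: V(z) ∝ ln(z/z₀), so V₂/V₁ = ln(z₂/z₀) / ln(z₁/z₀).
ln(36.0/0.00039) = 11.4329, ln(15.0/0.00039) = 10.5574
V₂ = 18.9 × 11.4329/10.5574 = 18.9 × 1.0829 = 20.4673 km/h

20.47 km/h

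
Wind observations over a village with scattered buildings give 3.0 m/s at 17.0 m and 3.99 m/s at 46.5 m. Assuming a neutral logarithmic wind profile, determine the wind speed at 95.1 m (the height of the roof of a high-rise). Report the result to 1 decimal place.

4.7 m/s

Log law: V ∝ ln(z/z₀). From the pair, with r = V₁/V₂ = 0.75188,
ln z₀ = (ln z₁ − r·ln z₂)/(1 − r) = (2.8332 − 0.75188×3.8395)/0.24812 = -0.2160 → z₀ = 0.8057 m
V₃ = V₁ · ln(z₃/z₀)/ln(z₁/z₀) = 3.0 × 4.7709/3.0492 = 4.6939 m/s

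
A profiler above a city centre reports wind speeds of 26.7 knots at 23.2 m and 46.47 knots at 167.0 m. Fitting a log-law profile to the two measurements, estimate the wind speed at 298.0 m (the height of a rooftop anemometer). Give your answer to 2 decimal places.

Log law: V ∝ ln(z/z₀). From the pair, with r = V₁/V₂ = 0.57456,
ln z₀ = (ln z₁ − r·ln z₂)/(1 − r) = (3.1442 − 0.57456×5.1180)/0.42544 = 0.4784 → z₀ = 1.614 m
V₃ = V₁ · ln(z₃/z₀)/ln(z₁/z₀) = 26.7 × 5.2187/2.6657 = 52.2703 knots

52.27 knots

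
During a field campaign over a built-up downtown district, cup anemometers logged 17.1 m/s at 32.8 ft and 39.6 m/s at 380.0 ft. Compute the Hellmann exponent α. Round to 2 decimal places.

α ≈ 0.34

Power law: V₂/V₁ = (z₂/z₁)^α ⇒ α = ln(V₂/V₁) / ln(z₂/z₁)
α = ln(39.6/17.1) / ln(380.0/32.8) = ln(2.3158) / ln(11.5854)
  = 0.83975 / 2.44974 = 0.34279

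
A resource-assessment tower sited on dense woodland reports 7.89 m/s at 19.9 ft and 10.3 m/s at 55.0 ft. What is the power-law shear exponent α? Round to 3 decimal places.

Power law: V₂/V₁ = (z₂/z₁)^α ⇒ α = ln(V₂/V₁) / ln(z₂/z₁)
α = ln(10.3/7.89) / ln(55.0/19.9) = ln(1.3054) / ln(2.7638)
  = 0.26655 / 1.01661 = 0.26219

α ≈ 0.262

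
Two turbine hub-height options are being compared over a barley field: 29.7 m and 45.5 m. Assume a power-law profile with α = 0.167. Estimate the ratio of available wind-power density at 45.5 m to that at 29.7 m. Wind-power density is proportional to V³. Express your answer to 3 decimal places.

Speed ratio: V_B/V_A = (z_B/z_A)^α = (45.5/29.7)^0.167 = (1.5320)^0.167 = 1.07384
Power-density ratio: P_B/P_A = (V_B/V_A)³ = (1.07384)³ = 1.23826

1.238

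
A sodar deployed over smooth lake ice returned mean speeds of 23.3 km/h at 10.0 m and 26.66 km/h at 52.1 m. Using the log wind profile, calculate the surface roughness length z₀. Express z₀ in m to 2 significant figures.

Log law: V(z) ∝ ln(z/z₀). With r = V₁/V₂ = 23.3/26.66 = 0.87397,
r · ln(z₂/z₀) = ln(z₁/z₀) ⇒ ln z₀ = (ln z₁ − r·ln z₂)/(1 − r)
ln z₀ = (2.30259 − 0.87397×3.95316) / 0.12603 = -9.1434
z₀ = exp(-9.1434) = 0.0001069 m

z₀ ≈ 0.00011 m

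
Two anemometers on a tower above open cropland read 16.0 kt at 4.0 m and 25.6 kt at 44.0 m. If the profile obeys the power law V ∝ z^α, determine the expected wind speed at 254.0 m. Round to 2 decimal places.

36.10 kt

First find α: α = ln(V₂/V₁)/ln(z₂/z₁) = ln(25.6/16.0)/ln(44.0/4.0) = 0.47000/2.39790 = 0.1960
Extrapolate from 44.0 m to 254.0 m: V₃ = 25.6 × (254.0/44.0)^0.1960 = 25.6 × 1.4101 = 36.0974 kt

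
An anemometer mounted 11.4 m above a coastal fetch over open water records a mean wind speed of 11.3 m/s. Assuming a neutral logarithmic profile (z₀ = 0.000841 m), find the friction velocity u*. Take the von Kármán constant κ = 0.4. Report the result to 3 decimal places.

Log law: V(z) = (u*/κ) · ln(z/z₀) ⇒ u* = κ · V / ln(z/z₀)
u* = 0.4 × 11.3 / ln(11.4/0.000841) = 0.4 × 11.3 / 9.5145
   = 4.5200 / 9.5145 = 0.4751 m/s

u* ≈ 0.475 m/s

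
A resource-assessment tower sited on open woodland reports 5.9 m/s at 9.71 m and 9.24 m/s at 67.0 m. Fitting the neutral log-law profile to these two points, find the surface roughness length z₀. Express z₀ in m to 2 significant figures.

Log law: V(z) ∝ ln(z/z₀). With r = V₁/V₂ = 5.9/9.24 = 0.63853,
r · ln(z₂/z₀) = ln(z₁/z₀) ⇒ ln z₀ = (ln z₁ − r·ln z₂)/(1 − r)
ln z₀ = (2.27316 − 0.63853×4.20469) / 0.36147 = -1.1388
z₀ = exp(-1.1388) = 0.3202 m

z₀ ≈ 0.32 m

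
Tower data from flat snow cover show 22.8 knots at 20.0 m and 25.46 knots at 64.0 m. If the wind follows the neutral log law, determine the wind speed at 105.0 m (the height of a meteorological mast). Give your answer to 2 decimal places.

Log law: V ∝ ln(z/z₀). From the pair, with r = V₁/V₂ = 0.89552,
ln z₀ = (ln z₁ − r·ln z₂)/(1 − r) = (2.9957 − 0.89552×4.1589)/0.10448 = -6.9741 → z₀ = 0.0009358 m
V₃ = V₁ · ln(z₃/z₀)/ln(z₁/z₀) = 22.8 × 11.6281/9.9699 = 26.5922 knots

26.59 knots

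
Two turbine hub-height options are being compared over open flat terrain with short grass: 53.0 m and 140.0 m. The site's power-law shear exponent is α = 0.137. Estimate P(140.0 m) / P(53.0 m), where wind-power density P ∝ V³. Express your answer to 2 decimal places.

Speed ratio: V_B/V_A = (z_B/z_A)^α = (140.0/53.0)^0.137 = (2.6415)^0.137 = 1.14234
Power-density ratio: P_B/P_A = (V_B/V_A)³ = (1.14234)³ = 1.49067

1.49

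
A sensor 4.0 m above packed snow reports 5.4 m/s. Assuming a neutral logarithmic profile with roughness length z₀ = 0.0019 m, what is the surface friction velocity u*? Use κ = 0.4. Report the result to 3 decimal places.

u* ≈ 0.282 m/s

Log law: V(z) = (u*/κ) · ln(z/z₀) ⇒ u* = κ · V / ln(z/z₀)
u* = 0.4 × 5.4 / ln(4.0/0.0019) = 0.4 × 5.4 / 7.6522
   = 2.1600 / 7.6522 = 0.2823 m/s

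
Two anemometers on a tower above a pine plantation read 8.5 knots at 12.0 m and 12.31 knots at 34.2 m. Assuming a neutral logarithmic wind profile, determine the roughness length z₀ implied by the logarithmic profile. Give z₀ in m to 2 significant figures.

Log law: V(z) ∝ ln(z/z₀). With r = V₁/V₂ = 8.5/12.31 = 0.69050,
r · ln(z₂/z₀) = ln(z₁/z₀) ⇒ ln z₀ = (ln z₁ − r·ln z₂)/(1 − r)
ln z₀ = (2.48491 − 0.69050×3.53223) / 0.30950 = 0.1484
z₀ = exp(0.1484) = 1.160 m

z₀ ≈ 1.2 m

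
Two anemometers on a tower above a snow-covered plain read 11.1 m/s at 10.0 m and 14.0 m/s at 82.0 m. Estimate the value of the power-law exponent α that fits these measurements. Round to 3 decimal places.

α ≈ 0.110

Power law: V₂/V₁ = (z₂/z₁)^α ⇒ α = ln(V₂/V₁) / ln(z₂/z₁)
α = ln(14.0/11.1) / ln(82.0/10.0) = ln(1.2613) / ln(8.2000)
  = 0.23211 / 2.10413 = 0.11031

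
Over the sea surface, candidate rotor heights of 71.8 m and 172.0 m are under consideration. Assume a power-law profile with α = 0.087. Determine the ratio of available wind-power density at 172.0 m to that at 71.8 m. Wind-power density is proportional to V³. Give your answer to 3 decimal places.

1.256

Speed ratio: V_B/V_A = (z_B/z_A)^α = (172.0/71.8)^0.087 = (2.3955)^0.087 = 1.07897
Power-density ratio: P_B/P_A = (V_B/V_A)³ = (1.07897)³ = 1.25610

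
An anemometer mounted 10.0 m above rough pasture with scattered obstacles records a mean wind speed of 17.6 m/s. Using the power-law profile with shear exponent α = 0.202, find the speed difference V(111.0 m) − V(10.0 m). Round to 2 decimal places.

11.02 m/s

Power law: V₂ = V₁ · (z₂/z₁)^α = 17.6 × (11.1000)^0.202 = 28.6199 m/s
ΔV = 28.6199 − 17.6 = 11.0199 m/s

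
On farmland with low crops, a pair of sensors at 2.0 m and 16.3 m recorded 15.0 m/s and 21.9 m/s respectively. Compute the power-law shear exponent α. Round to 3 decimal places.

Power law: V₂/V₁ = (z₂/z₁)^α ⇒ α = ln(V₂/V₁) / ln(z₂/z₁)
α = ln(21.9/15.0) / ln(16.3/2.0) = ln(1.4600) / ln(8.1500)
  = 0.37844 / 2.09802 = 0.18038

α ≈ 0.180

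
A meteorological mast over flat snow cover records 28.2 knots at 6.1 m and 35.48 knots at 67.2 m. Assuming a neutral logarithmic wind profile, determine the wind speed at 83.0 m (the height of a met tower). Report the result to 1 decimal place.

Log law: V ∝ ln(z/z₀). From the pair, with r = V₁/V₂ = 0.79481,
ln z₀ = (ln z₁ − r·ln z₂)/(1 − r) = (1.8083 − 0.79481×4.2077)/0.20519 = -7.4860 → z₀ = 0.0005609 m
V₃ = V₁ · ln(z₃/z₀)/ln(z₁/z₀) = 28.2 × 11.9049/9.2943 = 36.1207 knots

36.1 knots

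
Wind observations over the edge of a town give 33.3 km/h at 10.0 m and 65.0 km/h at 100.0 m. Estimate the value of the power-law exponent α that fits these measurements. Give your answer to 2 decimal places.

Power law: V₂/V₁ = (z₂/z₁)^α ⇒ α = ln(V₂/V₁) / ln(z₂/z₁)
α = ln(65.0/33.3) / ln(100.0/10.0) = ln(1.9520) / ln(10.0000)
  = 0.66883 / 2.30259 = 0.29047

α ≈ 0.29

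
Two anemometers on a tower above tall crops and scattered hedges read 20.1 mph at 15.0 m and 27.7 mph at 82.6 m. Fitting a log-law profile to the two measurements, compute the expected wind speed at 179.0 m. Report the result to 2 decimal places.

31.15 mph

Log law: V ∝ ln(z/z₀). From the pair, with r = V₁/V₂ = 0.72563,
ln z₀ = (ln z₁ − r·ln z₂)/(1 − r) = (2.7081 − 0.72563×4.4140)/0.27437 = -1.8038 → z₀ = 0.1647 m
V₃ = V₁ · ln(z₃/z₀)/ln(z₁/z₀) = 20.1 × 6.9911/4.5118 = 31.1454 mph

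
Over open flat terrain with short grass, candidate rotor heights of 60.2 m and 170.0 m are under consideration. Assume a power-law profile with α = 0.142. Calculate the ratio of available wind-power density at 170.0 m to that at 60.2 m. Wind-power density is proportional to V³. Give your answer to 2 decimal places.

1.56

Speed ratio: V_B/V_A = (z_B/z_A)^α = (170.0/60.2)^0.142 = (2.8239)^0.142 = 1.15883
Power-density ratio: P_B/P_A = (V_B/V_A)³ = (1.15883)³ = 1.55619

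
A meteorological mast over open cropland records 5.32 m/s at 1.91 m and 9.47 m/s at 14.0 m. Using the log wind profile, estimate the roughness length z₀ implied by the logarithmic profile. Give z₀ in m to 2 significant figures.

Log law: V(z) ∝ ln(z/z₀). With r = V₁/V₂ = 5.32/9.47 = 0.56177,
r · ln(z₂/z₀) = ln(z₁/z₀) ⇒ ln z₀ = (ln z₁ − r·ln z₂)/(1 − r)
ln z₀ = (0.64710 − 0.56177×2.63906) / 0.43823 = -1.9064
z₀ = exp(-1.9064) = 0.1486 m

z₀ ≈ 0.15 m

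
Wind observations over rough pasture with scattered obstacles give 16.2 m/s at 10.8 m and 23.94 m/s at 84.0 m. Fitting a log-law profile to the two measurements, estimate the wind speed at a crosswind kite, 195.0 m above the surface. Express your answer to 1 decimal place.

27.1 m/s

Log law: V ∝ ln(z/z₀). From the pair, with r = V₁/V₂ = 0.67669,
ln z₀ = (ln z₁ − r·ln z₂)/(1 − r) = (2.3795 − 0.67669×4.4308)/0.32331 = -1.9138 → z₀ = 0.1475 m
V₃ = V₁ · ln(z₃/z₀)/ln(z₁/z₀) = 16.2 × 7.1868/4.2934 = 27.1178 m/s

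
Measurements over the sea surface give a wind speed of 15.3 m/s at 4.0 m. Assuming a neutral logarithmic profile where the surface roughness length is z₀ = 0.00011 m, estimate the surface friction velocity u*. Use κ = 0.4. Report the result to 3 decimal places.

u* ≈ 0.583 m/s

Log law: V(z) = (u*/κ) · ln(z/z₀) ⇒ u* = κ · V / ln(z/z₀)
u* = 0.4 × 15.3 / ln(4.0/0.00011) = 0.4 × 15.3 / 10.5013
   = 6.1200 / 10.5013 = 0.5828 m/s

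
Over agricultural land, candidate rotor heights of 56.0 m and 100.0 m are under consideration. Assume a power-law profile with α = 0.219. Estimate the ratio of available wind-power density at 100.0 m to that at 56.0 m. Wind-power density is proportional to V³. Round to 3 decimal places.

Speed ratio: V_B/V_A = (z_B/z_A)^α = (100.0/56.0)^0.219 = (1.7857)^0.219 = 1.13539
Power-density ratio: P_B/P_A = (V_B/V_A)³ = (1.13539)³ = 1.46366

1.464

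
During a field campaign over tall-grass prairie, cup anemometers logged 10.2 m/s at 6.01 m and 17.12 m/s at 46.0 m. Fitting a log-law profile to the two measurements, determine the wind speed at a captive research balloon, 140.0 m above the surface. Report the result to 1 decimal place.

20.9 m/s

Log law: V ∝ ln(z/z₀). From the pair, with r = V₁/V₂ = 0.59579,
ln z₀ = (ln z₁ − r·ln z₂)/(1 − r) = (1.7934 − 0.59579×3.8286)/0.40421 = -1.2065 → z₀ = 0.2993 m
V₃ = V₁ · ln(z₃/z₀)/ln(z₁/z₀) = 10.2 × 6.1481/2.9999 = 20.9043 m/s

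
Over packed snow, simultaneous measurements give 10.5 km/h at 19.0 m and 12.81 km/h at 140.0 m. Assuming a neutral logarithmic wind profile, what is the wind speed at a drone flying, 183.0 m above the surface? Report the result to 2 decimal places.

13.12 km/h

Log law: V ∝ ln(z/z₀). From the pair, with r = V₁/V₂ = 0.81967,
ln z₀ = (ln z₁ − r·ln z₂)/(1 − r) = (2.9444 − 0.81967×4.9416)/0.18033 = -6.1338 → z₀ = 0.002168 m
V₃ = V₁ · ln(z₃/z₀)/ln(z₁/z₀) = 10.5 × 11.3432/9.0782 = 13.1198 km/h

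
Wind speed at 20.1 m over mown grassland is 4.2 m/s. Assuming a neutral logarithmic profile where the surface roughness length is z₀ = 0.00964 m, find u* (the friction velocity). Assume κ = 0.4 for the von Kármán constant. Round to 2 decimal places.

Log law: V(z) = (u*/κ) · ln(z/z₀) ⇒ u* = κ · V / ln(z/z₀)
u* = 0.4 × 4.2 / ln(20.1/0.00964) = 0.4 × 4.2 / 7.6426
   = 1.6800 / 7.6426 = 0.2198 m/s

u* ≈ 0.22 m/s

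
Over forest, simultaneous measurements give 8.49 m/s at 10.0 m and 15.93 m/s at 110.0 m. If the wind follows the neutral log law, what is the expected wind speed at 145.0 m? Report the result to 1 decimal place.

16.8 m/s

Log law: V ∝ ln(z/z₀). From the pair, with r = V₁/V₂ = 0.53296,
ln z₀ = (ln z₁ − r·ln z₂)/(1 − r) = (2.3026 − 0.53296×4.7005)/0.46704 = -0.4337 → z₀ = 0.6481 m
V₃ = V₁ · ln(z₃/z₀)/ln(z₁/z₀) = 8.49 × 5.4105/2.7363 = 16.7871 m/s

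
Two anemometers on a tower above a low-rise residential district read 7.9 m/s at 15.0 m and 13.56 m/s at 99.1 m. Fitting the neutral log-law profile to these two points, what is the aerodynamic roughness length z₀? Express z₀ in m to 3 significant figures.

Log law: V(z) ∝ ln(z/z₀). With r = V₁/V₂ = 7.9/13.56 = 0.58260,
r · ln(z₂/z₀) = ln(z₁/z₀) ⇒ ln z₀ = (ln z₁ − r·ln z₂)/(1 − r)
ln z₀ = (2.70805 − 0.58260×4.59613) / 0.41740 = 0.0727
z₀ = exp(0.0727) = 1.075 m

z₀ ≈ 1.08 m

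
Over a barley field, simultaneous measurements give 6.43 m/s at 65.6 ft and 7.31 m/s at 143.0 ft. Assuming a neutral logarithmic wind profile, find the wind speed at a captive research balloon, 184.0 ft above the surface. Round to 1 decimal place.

Log law: V ∝ ln(z/z₀). From the pair, with r = V₁/V₂ = 0.87962,
ln z₀ = (ln z₁ − r·ln z₂)/(1 − r) = (4.1836 − 0.87962×4.9628)/0.12038 = -1.5104 → z₀ = 0.2208 ft
V₃ = V₁ · ln(z₃/z₀)/ln(z₁/z₀) = 6.43 × 6.7253/5.6940 = 7.5947 m/s

7.6 m/s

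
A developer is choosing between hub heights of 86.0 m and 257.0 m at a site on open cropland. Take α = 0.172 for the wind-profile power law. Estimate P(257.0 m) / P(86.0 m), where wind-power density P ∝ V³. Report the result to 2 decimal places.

1.76

Speed ratio: V_B/V_A = (z_B/z_A)^α = (257.0/86.0)^0.172 = (2.9884)^0.172 = 1.20719
Power-density ratio: P_B/P_A = (V_B/V_A)³ = (1.20719)³ = 1.75924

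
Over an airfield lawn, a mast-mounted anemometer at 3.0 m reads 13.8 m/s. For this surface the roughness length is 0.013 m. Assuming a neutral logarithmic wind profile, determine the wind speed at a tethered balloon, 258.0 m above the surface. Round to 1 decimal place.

Log law: V(z) ∝ ln(z/z₀), so V₂/V₁ = ln(z₂/z₀) / ln(z₁/z₀).
ln(258.0/0.013) = 9.8958, ln(3.0/0.013) = 5.4414
V₂ = 13.8 × 9.8958/5.4414 = 13.8 × 1.8186 = 25.0967 m/s

25.1 m/s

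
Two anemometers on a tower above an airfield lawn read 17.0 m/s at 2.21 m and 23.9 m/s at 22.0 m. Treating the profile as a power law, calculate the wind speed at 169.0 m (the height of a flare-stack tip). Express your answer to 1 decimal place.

32.3 m/s

First find α: α = ln(V₂/V₁)/ln(z₂/z₁) = ln(23.9/17.0)/ln(22.0/2.21) = 0.34067/2.29805 = 0.1482
Extrapolate from 22.0 m to 169.0 m: V₃ = 23.9 × (169.0/22.0)^0.1482 = 23.9 × 1.3529 = 32.3340 m/s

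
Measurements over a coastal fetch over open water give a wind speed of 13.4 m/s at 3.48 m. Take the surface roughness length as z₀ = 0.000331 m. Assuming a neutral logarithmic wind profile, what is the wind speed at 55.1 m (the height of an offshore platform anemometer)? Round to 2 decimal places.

Log law: V(z) ∝ ln(z/z₀), so V₂/V₁ = ln(z₂/z₀) / ln(z₁/z₀).
ln(55.1/0.000331) = 12.0225, ln(3.48/0.000331) = 9.2604
V₂ = 13.4 × 12.0225/9.2604 = 13.4 × 1.2983 = 17.3968 m/s

17.40 m/s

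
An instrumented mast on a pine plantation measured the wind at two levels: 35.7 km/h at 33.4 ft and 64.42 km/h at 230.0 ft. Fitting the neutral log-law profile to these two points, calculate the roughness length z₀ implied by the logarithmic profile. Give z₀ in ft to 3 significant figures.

z₀ ≈ 3.03 ft

Log law: V(z) ∝ ln(z/z₀). With r = V₁/V₂ = 35.7/64.42 = 0.55418,
r · ln(z₂/z₀) = ln(z₁/z₀) ⇒ ln z₀ = (ln z₁ − r·ln z₂)/(1 − r)
ln z₀ = (3.50856 − 0.55418×5.43808) / 0.44582 = 1.1101
z₀ = exp(1.1101) = 3.035 ft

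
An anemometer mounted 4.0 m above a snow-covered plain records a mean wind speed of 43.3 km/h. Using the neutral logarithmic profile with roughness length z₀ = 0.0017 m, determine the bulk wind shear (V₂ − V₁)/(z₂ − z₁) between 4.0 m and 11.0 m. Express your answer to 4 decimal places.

0.8060 km/h/m

Log law: V₂ = V₁ · ln(z₂/z₀)/ln(z₁/z₀) = 43.3 × 8.7750/7.7634 = 48.9421 km/h
ΔV/Δz = (48.9421 − 43.3)/(11.0 − 4.0) = 5.6421/7.0000 = 0.80602 km/h/m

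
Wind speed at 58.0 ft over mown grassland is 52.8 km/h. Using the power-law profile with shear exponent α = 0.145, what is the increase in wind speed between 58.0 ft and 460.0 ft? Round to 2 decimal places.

Power law: V₂ = V₁ · (z₂/z₁)^α = 52.8 × (7.9310)^0.145 = 71.2913 km/h
ΔV = 71.2913 − 52.8 = 18.4913 km/h

18.49 km/h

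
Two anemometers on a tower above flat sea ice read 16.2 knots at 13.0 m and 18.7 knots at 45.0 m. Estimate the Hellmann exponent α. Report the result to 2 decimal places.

Power law: V₂/V₁ = (z₂/z₁)^α ⇒ α = ln(V₂/V₁) / ln(z₂/z₁)
α = ln(18.7/16.2) / ln(45.0/13.0) = ln(1.1543) / ln(3.4615)
  = 0.14351 / 1.24171 = 0.11558

α ≈ 0.12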